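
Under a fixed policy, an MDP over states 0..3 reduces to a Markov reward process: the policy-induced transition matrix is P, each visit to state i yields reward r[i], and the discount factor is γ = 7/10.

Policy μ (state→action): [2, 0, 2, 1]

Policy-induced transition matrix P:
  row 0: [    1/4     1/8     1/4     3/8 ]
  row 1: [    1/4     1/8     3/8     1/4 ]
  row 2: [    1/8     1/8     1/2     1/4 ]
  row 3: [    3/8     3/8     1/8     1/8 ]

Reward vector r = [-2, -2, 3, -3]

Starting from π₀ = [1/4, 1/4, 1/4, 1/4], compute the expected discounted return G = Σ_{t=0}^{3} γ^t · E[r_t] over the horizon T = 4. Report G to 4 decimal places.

t=0: π = [0.2500, 0.2500, 0.2500, 0.2500], E[r] = -1.0000, γ^t·E[r] = -1.000000, running G = -1.000000
t=1: π = [0.2500, 0.1875, 0.3125, 0.2500], E[r] = -0.6875, γ^t·E[r] = -0.481250, running G = -1.481250
t=2: π = [0.2422, 0.1875, 0.3203, 0.2500], E[r] = -0.6484, γ^t·E[r] = -0.317734, running G = -1.798984
t=3: π = [0.2412, 0.1875, 0.3223, 0.2490], E[r] = -0.6377, γ^t·E[r] = -0.218729, running G = -2.017714

G = -2.0177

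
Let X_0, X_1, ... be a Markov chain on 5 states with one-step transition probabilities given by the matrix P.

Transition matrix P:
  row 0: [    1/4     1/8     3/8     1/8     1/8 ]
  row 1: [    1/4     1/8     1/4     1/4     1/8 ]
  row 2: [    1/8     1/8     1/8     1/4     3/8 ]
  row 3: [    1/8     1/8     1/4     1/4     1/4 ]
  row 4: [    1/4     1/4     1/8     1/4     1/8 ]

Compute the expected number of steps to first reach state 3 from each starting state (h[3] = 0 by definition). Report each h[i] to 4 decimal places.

h = [5.0534, 4.4986, 4.4386, 0.0000, 4.5061]

First-step conditioning: h[3] = 0; for i ≠ 3, h[i] = 1 + Σ_k P[i][k]·h[k].
  h[0] = 1 + 1/4·h[0] + 1/8·h[1] + 3/8·h[2] + 1/8·h[4]
  h[1] = 1 + 1/4·h[0] + 1/8·h[1] + 1/4·h[2] + 1/8·h[4]
  h[2] = 1 + 1/8·h[0] + 1/8·h[1] + 1/8·h[2] + 3/8·h[4]
  h[4] = 1 + 1/4·h[0] + 1/4·h[1] + 1/8·h[2] + 1/8·h[4]
Solving the 4×4 linear system over states ≠ 3 gives exactly h = [5392/1067, 4800/1067, 4736/1067, 0, 4808/1067] (h[3] = 0 is the target).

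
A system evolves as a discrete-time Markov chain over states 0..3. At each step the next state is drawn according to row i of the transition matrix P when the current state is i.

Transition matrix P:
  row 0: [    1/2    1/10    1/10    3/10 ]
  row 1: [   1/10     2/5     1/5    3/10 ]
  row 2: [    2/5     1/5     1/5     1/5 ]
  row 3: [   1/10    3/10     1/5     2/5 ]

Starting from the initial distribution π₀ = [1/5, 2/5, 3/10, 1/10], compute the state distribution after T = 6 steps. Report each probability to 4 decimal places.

π = [0.2540, 0.2574, 0.1746, 0.3139]

t=0: π = [0.2000, 0.4000, 0.3000, 0.1000]
t=1: π = [0.2700, 0.2700, 0.1800, 0.2800]
t=2: π = [0.2620, 0.2550, 0.1730, 0.3100]
t=3: π = [0.2567, 0.2558, 0.1738, 0.3137]
t=4: π = [0.2548, 0.2569, 0.1743, 0.3140]
t=5: π = [0.2542, 0.2573, 0.1745, 0.3140]
t=6: π = [0.2540, 0.2574, 0.1746, 0.3139]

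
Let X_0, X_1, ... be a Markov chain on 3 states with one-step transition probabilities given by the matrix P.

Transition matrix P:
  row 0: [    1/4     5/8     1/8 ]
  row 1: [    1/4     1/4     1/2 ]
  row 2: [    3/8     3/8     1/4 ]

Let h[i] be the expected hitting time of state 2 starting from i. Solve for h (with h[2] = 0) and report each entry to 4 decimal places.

First-step conditioning: h[2] = 0; for i ≠ 2, h[i] = 1 + Σ_k P[i][k]·h[k].
  h[0] = 1 + 1/4·h[0] + 5/8·h[1]
  h[1] = 1 + 1/4·h[0] + 1/4·h[1]
Solving the 2×2 linear system over states ≠ 2 gives exactly h = [44/13, 32/13, 0] (h[2] = 0 is the target).

h = [3.3846, 2.4615, 0.0000]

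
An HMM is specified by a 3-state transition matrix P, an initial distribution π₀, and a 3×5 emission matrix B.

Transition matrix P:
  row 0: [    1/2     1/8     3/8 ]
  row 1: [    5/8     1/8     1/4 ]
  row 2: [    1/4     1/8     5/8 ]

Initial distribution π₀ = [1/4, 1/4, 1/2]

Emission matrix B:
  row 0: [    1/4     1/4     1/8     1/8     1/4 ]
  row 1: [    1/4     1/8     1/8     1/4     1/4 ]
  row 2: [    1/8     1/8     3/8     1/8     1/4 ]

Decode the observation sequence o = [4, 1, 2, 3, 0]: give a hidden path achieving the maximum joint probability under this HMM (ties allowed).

t=0: δ = [6.250e-02, 6.250e-02, 1.250e-01]  (obs o_0=4)
t=1: δ = [9.766e-03, 1.953e-03, 9.766e-03]  ψ = [1, 2, 2]  (obs o_1=1)
t=2: δ = [6.104e-04, 1.526e-04, 2.289e-03]  ψ = [0, 0, 2]  (obs o_2=2)
t=3: δ = [7.153e-05, 7.153e-05, 1.788e-04]  ψ = [2, 2, 2]  (obs o_3=3)
t=4: δ = [1.118e-05, 5.588e-06, 1.397e-05]  ψ = [1, 2, 2]  (obs o_4=0)
backtrack: best end state = 2; path = [2, 2, 2, 2, 2]

path = [2, 2, 2, 2, 2]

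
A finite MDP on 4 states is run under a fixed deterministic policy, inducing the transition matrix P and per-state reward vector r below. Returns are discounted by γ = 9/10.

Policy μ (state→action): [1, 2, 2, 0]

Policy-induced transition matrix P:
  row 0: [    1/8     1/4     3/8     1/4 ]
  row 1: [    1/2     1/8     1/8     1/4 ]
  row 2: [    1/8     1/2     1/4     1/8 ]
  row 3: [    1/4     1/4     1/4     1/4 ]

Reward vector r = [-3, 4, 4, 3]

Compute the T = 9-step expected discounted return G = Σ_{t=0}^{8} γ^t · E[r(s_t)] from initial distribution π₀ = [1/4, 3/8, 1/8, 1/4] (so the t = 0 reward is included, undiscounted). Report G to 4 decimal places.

t=0: π = [0.2500, 0.3750, 0.1250, 0.2500], E[r] = 2.0000, γ^t·E[r] = 2.000000, running G = 2.000000
t=1: π = [0.2969, 0.2344, 0.2344, 0.2344], E[r] = 1.6875, γ^t·E[r] = 1.518750, running G = 3.518750
t=2: π = [0.2422, 0.2793, 0.2578, 0.2207], E[r] = 2.0840, γ^t·E[r] = 1.688027, running G = 5.206777
t=3: π = [0.2573, 0.2795, 0.2454, 0.2178], E[r] = 1.9810, γ^t·E[r] = 1.444118, running G = 6.650895
t=4: π = [0.2570, 0.2764, 0.2472, 0.2193], E[r] = 1.9813, γ^t·E[r] = 1.299946, running G = 7.950841
t=5: π = [0.2561, 0.2773, 0.2476, 0.2191], E[r] = 1.9884, γ^t·E[r] = 1.174157, running G = 9.124998
t=6: π = [0.2564, 0.2772, 0.2474, 0.2191], E[r] = 1.9864, γ^t·E[r] = 1.055676, running G = 10.180674
t=7: π = [0.2563, 0.2772, 0.2474, 0.2191], E[r] = 1.9865, γ^t·E[r] = 0.950136, running G = 11.130810
t=8: π = [0.2563, 0.2772, 0.2474, 0.2191], E[r] = 1.9866, γ^t·E[r] = 0.855176, running G = 11.985986

G = 11.9860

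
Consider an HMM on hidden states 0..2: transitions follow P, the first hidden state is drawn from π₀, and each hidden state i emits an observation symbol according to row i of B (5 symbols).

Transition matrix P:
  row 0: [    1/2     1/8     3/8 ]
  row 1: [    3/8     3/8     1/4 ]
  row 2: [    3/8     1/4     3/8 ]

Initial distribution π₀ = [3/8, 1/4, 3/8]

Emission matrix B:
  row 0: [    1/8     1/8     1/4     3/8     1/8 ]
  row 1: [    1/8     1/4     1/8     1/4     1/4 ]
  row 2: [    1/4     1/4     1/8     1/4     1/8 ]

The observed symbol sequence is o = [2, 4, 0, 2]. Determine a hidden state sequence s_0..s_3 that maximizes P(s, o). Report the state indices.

t=0: δ = [9.375e-02, 3.125e-02, 4.688e-02]  (obs o_0=2)
t=1: δ = [5.859e-03, 2.930e-03, 4.395e-03]  ψ = [0, 0, 0]  (obs o_1=4)
t=2: δ = [3.662e-04, 1.373e-04, 5.493e-04]  ψ = [0, 1, 0]  (obs o_2=0)
t=3: δ = [5.150e-05, 1.717e-05, 2.575e-05]  ψ = [2, 2, 2]  (obs o_3=2)
backtrack: best end state = 0; path = [0, 0, 2, 0]

path = [0, 0, 2, 0]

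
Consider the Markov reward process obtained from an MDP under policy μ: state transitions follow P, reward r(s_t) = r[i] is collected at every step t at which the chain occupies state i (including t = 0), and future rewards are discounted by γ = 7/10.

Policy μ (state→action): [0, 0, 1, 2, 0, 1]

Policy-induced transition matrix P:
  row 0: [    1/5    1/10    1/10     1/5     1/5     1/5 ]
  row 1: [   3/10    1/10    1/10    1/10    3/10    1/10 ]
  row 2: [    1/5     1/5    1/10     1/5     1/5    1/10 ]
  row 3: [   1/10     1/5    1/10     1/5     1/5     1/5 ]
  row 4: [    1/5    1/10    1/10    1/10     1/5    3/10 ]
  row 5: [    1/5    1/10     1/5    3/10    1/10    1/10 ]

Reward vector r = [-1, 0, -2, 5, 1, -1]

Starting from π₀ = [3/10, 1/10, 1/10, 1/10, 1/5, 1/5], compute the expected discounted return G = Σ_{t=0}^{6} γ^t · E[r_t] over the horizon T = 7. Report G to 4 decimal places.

G = 1.0671

t=0: π = [0.3000, 0.1000, 0.1000, 0.1000, 0.2000, 0.2000], E[r] = 0.0000, γ^t·E[r] = 0.000000, running G = 0.000000
t=1: π = [0.2000, 0.1200, 0.1200, 0.1900, 0.1900, 0.1800], E[r] = 0.5200, γ^t·E[r] = 0.364000, running G = 0.364000
t=2: π = [0.1930, 0.1310, 0.1180, 0.1870, 0.1940, 0.1770], E[r] = 0.5230, γ^t·E[r] = 0.256270, running G = 0.620270
t=3: π = [0.1944, 0.1305, 0.1177, 0.1852, 0.1954, 0.1768], E[r] = 0.5148, γ^t·E[r] = 0.176576, running G = 0.796846
t=4: π = [0.1945, 0.1303, 0.1177, 0.1851, 0.1954, 0.1770], E[r] = 0.5139, γ^t·E[r] = 0.123385, running G = 0.920231
t=5: π = [0.1945, 0.1303, 0.1177, 0.1851, 0.1953, 0.1770], E[r] = 0.5141, γ^t·E[r] = 0.086397, running G = 1.006628
t=6: π = [0.1945, 0.1303, 0.1177, 0.1851, 0.1953, 0.1770], E[r] = 0.5141, γ^t·E[r] = 0.060482, running G = 1.067110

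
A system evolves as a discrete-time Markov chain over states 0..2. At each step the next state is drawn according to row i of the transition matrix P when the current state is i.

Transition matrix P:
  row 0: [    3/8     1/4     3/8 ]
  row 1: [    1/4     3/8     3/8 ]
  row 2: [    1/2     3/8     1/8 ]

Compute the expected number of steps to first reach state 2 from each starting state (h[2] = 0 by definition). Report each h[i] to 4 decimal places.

First-step conditioning: h[2] = 0; for i ≠ 2, h[i] = 1 + Σ_k P[i][k]·h[k].
  h[0] = 1 + 3/8·h[0] + 1/4·h[1]
  h[1] = 1 + 1/4·h[0] + 3/8·h[1]
Solving the 2×2 linear system over states ≠ 2 gives exactly h = [8/3, 8/3, 0] (h[2] = 0 is the target).

h = [2.6667, 2.6667, 0.0000]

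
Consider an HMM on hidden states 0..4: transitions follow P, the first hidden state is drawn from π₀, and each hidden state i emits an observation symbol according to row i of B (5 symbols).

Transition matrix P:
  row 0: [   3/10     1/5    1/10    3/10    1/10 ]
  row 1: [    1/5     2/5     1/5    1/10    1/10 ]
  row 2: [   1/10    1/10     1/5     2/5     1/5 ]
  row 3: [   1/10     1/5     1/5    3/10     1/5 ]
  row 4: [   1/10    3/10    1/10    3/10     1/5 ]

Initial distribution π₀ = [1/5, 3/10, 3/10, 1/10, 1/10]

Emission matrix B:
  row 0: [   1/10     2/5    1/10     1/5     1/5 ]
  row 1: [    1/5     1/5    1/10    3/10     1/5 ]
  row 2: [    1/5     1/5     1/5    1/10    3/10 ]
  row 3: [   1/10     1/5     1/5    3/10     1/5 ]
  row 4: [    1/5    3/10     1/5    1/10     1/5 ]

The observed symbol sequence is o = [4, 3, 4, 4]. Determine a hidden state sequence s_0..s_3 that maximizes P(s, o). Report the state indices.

path = [2, 3, 2, 3]

t=0: δ = [4.000e-02, 6.000e-02, 9.000e-02, 2.000e-02, 2.000e-02]  (obs o_0=4)
t=1: δ = [2.400e-03, 7.200e-03, 1.800e-03, 1.080e-02, 1.800e-03]  ψ = [0, 1, 2, 2, 2]  (obs o_1=3)
t=2: δ = [2.880e-04, 5.760e-04, 6.480e-04, 6.480e-04, 4.320e-04]  ψ = [1, 1, 3, 3, 3]  (obs o_2=4)
t=3: δ = [2.304e-05, 4.608e-05, 3.888e-05, 5.184e-05, 2.592e-05]  ψ = [1, 1, 2, 2, 2]  (obs o_3=4)
backtrack: best end state = 3; path = [2, 3, 2, 3]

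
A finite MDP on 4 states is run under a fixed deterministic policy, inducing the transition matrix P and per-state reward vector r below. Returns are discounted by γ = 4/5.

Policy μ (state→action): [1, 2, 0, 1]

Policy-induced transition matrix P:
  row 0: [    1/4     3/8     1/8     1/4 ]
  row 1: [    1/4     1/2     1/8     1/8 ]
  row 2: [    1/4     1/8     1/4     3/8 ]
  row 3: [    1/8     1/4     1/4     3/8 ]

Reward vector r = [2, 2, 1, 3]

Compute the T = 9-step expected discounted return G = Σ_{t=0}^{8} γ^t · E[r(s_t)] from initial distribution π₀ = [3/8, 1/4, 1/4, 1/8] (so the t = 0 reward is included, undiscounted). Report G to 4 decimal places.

G = 8.8175

t=0: π = [0.3750, 0.2500, 0.2500, 0.1250], E[r] = 1.8750, γ^t·E[r] = 1.875000, running G = 1.875000
t=1: π = [0.2344, 0.3281, 0.1719, 0.2656], E[r] = 2.0938, γ^t·E[r] = 1.675000, running G = 3.550000
t=2: π = [0.2168, 0.3398, 0.1797, 0.2637], E[r] = 2.0840, γ^t·E[r] = 1.333750, running G = 4.883750
t=3: π = [0.2170, 0.3396, 0.1804, 0.2629], E[r] = 2.0825, γ^t·E[r] = 1.066250, running G = 5.950000
t=4: π = [0.2171, 0.3395, 0.1804, 0.2630], E[r] = 2.0826, γ^t·E[r] = 0.853013, running G = 6.803013
t=5: π = [0.2171, 0.3395, 0.1804, 0.2630], E[r] = 2.0826, γ^t·E[r] = 0.682415, running G = 7.485428
t=6: π = [0.2171, 0.3395, 0.1804, 0.2630], E[r] = 2.0826, γ^t·E[r] = 0.545933, running G = 8.031360
t=7: π = [0.2171, 0.3395, 0.1804, 0.2630], E[r] = 2.0826, γ^t·E[r] = 0.436746, running G = 8.468106
t=8: π = [0.2171, 0.3394, 0.1804, 0.2630], E[r] = 2.0826, γ^t·E[r] = 0.349397, running G = 8.817503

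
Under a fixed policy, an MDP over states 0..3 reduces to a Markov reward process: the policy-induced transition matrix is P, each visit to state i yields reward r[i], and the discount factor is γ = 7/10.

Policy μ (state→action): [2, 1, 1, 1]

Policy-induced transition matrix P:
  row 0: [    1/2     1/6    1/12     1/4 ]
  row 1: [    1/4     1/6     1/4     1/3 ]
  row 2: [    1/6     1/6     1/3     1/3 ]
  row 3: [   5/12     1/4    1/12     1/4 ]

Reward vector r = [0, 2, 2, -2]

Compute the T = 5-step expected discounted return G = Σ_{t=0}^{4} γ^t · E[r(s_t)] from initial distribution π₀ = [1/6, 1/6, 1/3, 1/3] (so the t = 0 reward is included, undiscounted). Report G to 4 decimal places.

t=0: π = [0.1667, 0.1667, 0.3333, 0.3333], E[r] = 0.3333, γ^t·E[r] = 0.333333, running G = 0.333333
t=1: π = [0.3194, 0.1944, 0.1944, 0.2917], E[r] = 0.1944, γ^t·E[r] = 0.136111, running G = 0.469444
t=2: π = [0.3623, 0.1910, 0.1644, 0.2824], E[r] = 0.1458, γ^t·E[r] = 0.071458, running G = 0.540903
t=3: π = [0.3739, 0.1902, 0.1563, 0.2796], E[r] = 0.1337, γ^t·E[r] = 0.045852, running G = 0.586755
t=4: π = [0.3771, 0.1900, 0.1541, 0.2789], E[r] = 0.1304, γ^t·E[r] = 0.031305, running G = 0.618061

G = 0.6181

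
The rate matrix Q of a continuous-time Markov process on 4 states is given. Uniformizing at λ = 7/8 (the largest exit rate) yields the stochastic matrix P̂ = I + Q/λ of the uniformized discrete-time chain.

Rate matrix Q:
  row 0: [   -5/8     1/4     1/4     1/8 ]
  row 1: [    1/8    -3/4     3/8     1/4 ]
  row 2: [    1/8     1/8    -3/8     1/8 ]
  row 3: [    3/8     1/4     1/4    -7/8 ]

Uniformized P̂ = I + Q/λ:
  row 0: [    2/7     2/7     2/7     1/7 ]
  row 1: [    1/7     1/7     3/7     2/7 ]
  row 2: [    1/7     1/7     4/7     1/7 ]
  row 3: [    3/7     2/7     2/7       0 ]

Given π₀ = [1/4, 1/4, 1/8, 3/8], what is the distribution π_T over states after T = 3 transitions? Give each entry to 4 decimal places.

π = [0.2194, 0.1968, 0.4348, 0.1491]

t=0: π = [0.2500, 0.2500, 0.1250, 0.3750]
t=1: π = [0.2857, 0.2321, 0.3571, 0.1250]
t=2: π = [0.2194, 0.2015, 0.4209, 0.1582]
t=3: π = [0.2194, 0.1968, 0.4348, 0.1491]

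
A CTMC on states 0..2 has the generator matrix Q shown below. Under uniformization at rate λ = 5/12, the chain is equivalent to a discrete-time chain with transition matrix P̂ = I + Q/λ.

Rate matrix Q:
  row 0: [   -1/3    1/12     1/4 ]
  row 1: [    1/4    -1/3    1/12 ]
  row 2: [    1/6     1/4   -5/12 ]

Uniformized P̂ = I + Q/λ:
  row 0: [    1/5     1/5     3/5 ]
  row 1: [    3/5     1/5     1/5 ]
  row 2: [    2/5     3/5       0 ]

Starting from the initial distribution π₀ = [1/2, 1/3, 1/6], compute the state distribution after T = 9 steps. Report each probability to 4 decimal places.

t=0: π = [0.5000, 0.3333, 0.1667]
t=1: π = [0.3667, 0.2667, 0.3667]
t=2: π = [0.3800, 0.3467, 0.2733]
t=3: π = [0.3933, 0.3093, 0.2973]
t=4: π = [0.3832, 0.3189, 0.2979]
t=5: π = [0.3871, 0.3191, 0.2937]
t=6: π = [0.3864, 0.3175, 0.2961]
t=7: π = [0.3862, 0.3184, 0.2953]
t=8: π = [0.3864, 0.3181, 0.2954]
t=9: π = [0.3863, 0.3182, 0.2955]

π = [0.3863, 0.3182, 0.2955]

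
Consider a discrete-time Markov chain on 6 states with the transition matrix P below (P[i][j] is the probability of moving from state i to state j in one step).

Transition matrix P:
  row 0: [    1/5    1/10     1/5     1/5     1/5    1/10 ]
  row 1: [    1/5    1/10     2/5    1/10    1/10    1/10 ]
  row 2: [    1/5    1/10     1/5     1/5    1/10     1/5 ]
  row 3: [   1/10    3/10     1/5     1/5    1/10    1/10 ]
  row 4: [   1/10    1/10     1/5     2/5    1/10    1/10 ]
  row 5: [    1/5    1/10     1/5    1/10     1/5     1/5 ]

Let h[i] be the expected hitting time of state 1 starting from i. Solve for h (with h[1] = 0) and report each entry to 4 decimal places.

h = [6.9884, 0.0000, 7.0286, 5.6156, 6.7388, 7.1409]

First-step conditioning: h[1] = 0; for i ≠ 1, h[i] = 1 + Σ_k P[i][k]·h[k].
  h[0] = 1 + 1/5·h[0] + 1/5·h[2] + 1/5·h[3] + 1/5·h[4] + 1/10·h[5]
  h[2] = 1 + 1/5·h[0] + 1/5·h[2] + 1/5·h[3] + 1/10·h[4] + 1/5·h[5]
  h[3] = 1 + 1/10·h[0] + 1/5·h[2] + 1/5·h[3] + 1/10·h[4] + 1/10·h[5]
  h[4] = 1 + 1/10·h[0] + 1/5·h[2] + 2/5·h[3] + 1/10·h[4] + 1/10·h[5]
  h[5] = 1 + 1/5·h[0] + 1/5·h[2] + 1/10·h[3] + 1/5·h[4] + 1/5·h[5]
Solving the 5×5 linear system over states ≠ 1 gives exactly h = [4200/601, 0, 25345/3606, 3375/601, 4050/601, 12875/1803] (h[1] = 0 is the target).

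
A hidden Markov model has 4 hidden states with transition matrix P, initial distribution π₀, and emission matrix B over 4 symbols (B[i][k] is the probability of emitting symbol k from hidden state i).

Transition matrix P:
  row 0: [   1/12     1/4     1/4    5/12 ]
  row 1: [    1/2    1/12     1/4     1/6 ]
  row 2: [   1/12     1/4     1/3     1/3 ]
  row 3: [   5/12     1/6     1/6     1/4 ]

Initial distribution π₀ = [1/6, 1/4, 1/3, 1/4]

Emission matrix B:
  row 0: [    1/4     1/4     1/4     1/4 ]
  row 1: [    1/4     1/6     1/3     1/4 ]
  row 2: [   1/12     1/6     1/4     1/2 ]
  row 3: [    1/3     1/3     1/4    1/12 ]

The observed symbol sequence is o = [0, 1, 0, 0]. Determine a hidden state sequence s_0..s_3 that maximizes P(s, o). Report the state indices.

t=0: δ = [4.167e-02, 6.250e-02, 2.778e-02, 8.333e-02]  (obs o_0=0)
t=1: δ = [8.681e-03, 2.315e-03, 2.604e-03, 6.944e-03]  ψ = [3, 3, 1, 3]  (obs o_1=1)
t=2: δ = [7.234e-04, 5.425e-04, 1.808e-04, 1.206e-03]  ψ = [3, 0, 0, 0]  (obs o_2=0)
t=3: δ = [1.256e-04, 5.023e-05, 1.674e-05, 1.005e-04]  ψ = [3, 3, 3, 0]  (obs o_3=0)
backtrack: best end state = 0; path = [3, 0, 3, 0]

path = [3, 0, 3, 0]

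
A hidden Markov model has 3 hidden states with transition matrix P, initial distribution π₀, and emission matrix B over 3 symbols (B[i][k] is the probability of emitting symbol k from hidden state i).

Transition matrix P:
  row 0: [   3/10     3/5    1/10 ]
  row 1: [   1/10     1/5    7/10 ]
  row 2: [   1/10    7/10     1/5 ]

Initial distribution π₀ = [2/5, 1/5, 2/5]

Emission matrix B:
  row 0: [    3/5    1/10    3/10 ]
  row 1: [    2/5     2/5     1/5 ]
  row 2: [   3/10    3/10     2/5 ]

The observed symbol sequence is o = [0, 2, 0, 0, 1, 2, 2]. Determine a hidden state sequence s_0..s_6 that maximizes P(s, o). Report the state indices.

path = [1, 2, 1, 2, 1, 2, 1]

t=0: δ = [2.400e-01, 8.000e-02, 1.200e-01]  (obs o_0=0)
t=1: δ = [2.160e-02, 2.880e-02, 2.240e-02]  ψ = [0, 0, 1]  (obs o_1=2)
t=2: δ = [3.888e-03, 6.272e-03, 6.048e-03]  ψ = [0, 2, 1]  (obs o_2=0)
t=3: δ = [6.998e-04, 1.693e-03, 1.317e-03]  ψ = [0, 2, 1]  (obs o_3=0)
t=4: δ = [2.100e-05, 3.688e-04, 3.556e-04]  ψ = [0, 2, 1]  (obs o_4=1)
t=5: δ = [1.106e-05, 4.979e-05, 1.033e-04]  ψ = [1, 2, 1]  (obs o_5=2)
t=6: δ = [3.098e-06, 1.446e-05, 1.394e-05]  ψ = [2, 2, 1]  (obs o_6=2)
backtrack: best end state = 1; path = [1, 2, 1, 2, 1, 2, 1]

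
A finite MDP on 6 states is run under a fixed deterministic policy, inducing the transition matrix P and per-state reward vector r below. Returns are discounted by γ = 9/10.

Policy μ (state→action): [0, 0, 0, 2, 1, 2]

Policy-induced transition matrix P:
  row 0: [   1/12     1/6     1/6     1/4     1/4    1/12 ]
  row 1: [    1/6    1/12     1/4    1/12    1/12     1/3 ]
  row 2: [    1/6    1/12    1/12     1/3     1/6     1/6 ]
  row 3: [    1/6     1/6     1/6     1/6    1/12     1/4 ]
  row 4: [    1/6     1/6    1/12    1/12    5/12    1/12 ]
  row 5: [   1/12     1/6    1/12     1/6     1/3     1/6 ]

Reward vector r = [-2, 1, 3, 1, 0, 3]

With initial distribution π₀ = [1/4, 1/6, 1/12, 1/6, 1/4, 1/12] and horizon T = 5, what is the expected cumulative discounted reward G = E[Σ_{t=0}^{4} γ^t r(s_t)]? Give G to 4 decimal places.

G = 3.2933

t=0: π = [0.2500, 0.1667, 0.0833, 0.1667, 0.2500, 0.0833], E[r] = 0.3333, γ^t·E[r] = 0.333333, running G = 0.333333
t=1: π = [0.1389, 0.1458, 0.1458, 0.1667, 0.2361, 0.1667], E[r] = 0.9722, γ^t·E[r] = 0.875000, running G = 1.208333
t=2: π = [0.1412, 0.1424, 0.1331, 0.1707, 0.2390, 0.1736], E[r] = 0.9508, γ^t·E[r] = 0.770156, running G = 1.978490
t=3: π = [0.1404, 0.1437, 0.1331, 0.1688, 0.2410, 0.1729], E[r] = 0.9497, γ^t·E[r] = 0.692297, running G = 2.670786
t=4: π = [0.1406, 0.1436, 0.1331, 0.1685, 0.2414, 0.1729], E[r] = 0.9489, γ^t·E[r] = 0.622542, running G = 3.293329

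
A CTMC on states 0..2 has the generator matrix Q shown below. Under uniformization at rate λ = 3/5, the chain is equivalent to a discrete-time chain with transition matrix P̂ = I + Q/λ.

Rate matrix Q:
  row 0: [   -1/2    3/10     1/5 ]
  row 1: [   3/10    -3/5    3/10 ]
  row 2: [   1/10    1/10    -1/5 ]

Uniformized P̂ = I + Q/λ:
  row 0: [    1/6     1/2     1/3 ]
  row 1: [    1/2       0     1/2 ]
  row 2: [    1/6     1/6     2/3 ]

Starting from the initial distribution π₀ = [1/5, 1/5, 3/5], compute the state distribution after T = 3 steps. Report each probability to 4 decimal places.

t=0: π = [0.2000, 0.2000, 0.6000]
t=1: π = [0.2333, 0.2000, 0.5667]
t=2: π = [0.2333, 0.2111, 0.5556]
t=3: π = [0.2370, 0.2093, 0.5537]

π = [0.2370, 0.2093, 0.5537]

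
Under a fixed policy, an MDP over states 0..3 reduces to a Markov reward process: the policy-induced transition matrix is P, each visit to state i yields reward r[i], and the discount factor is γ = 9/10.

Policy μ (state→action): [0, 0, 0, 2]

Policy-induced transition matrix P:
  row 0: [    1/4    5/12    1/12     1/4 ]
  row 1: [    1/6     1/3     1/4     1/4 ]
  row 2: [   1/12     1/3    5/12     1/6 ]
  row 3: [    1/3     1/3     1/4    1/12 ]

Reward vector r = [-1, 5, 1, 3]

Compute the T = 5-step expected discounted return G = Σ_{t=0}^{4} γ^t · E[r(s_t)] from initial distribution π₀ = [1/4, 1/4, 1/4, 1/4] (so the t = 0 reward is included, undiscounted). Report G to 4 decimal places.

G = 9.4153

t=0: π = [0.2500, 0.2500, 0.2500, 0.2500], E[r] = 2.0000, γ^t·E[r] = 2.000000, running G = 2.000000
t=1: π = [0.2083, 0.3542, 0.2500, 0.1875], E[r] = 2.3750, γ^t·E[r] = 2.137500, running G = 4.137500
t=2: π = [0.1944, 0.3507, 0.2569, 0.1979], E[r] = 2.4097, γ^t·E[r] = 1.951875, running G = 6.089375
t=3: π = [0.1944, 0.3495, 0.2604, 0.1956], E[r] = 2.4005, γ^t·E[r] = 1.749938, running G = 7.839313
t=4: π = [0.1938, 0.3495, 0.2610, 0.1957], E[r] = 2.4020, γ^t·E[r] = 1.575956, running G = 9.415269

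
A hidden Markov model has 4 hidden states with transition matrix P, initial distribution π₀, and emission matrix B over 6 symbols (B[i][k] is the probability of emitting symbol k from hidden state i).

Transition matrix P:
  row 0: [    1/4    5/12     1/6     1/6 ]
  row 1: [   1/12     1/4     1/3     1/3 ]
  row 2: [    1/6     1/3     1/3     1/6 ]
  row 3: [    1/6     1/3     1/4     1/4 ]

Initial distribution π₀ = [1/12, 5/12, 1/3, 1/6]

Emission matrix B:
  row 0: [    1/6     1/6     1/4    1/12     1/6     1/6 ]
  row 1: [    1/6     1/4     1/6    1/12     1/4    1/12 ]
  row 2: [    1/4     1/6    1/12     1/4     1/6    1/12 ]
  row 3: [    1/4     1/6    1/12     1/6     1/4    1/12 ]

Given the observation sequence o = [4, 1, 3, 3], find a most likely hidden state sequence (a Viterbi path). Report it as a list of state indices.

path = [1, 1, 2, 2]

t=0: δ = [1.389e-02, 1.042e-01, 5.556e-02, 4.167e-02]  (obs o_0=4)
t=1: δ = [1.543e-03, 6.510e-03, 5.787e-03, 5.787e-03]  ψ = [2, 1, 1, 1]  (obs o_1=1)
t=2: δ = [8.038e-05, 1.608e-04, 5.425e-04, 3.617e-04]  ψ = [2, 2, 1, 1]  (obs o_2=3)
t=3: δ = [7.535e-06, 1.507e-05, 4.521e-05, 1.507e-05]  ψ = [2, 2, 2, 2]  (obs o_3=3)
backtrack: best end state = 2; path = [1, 1, 2, 2]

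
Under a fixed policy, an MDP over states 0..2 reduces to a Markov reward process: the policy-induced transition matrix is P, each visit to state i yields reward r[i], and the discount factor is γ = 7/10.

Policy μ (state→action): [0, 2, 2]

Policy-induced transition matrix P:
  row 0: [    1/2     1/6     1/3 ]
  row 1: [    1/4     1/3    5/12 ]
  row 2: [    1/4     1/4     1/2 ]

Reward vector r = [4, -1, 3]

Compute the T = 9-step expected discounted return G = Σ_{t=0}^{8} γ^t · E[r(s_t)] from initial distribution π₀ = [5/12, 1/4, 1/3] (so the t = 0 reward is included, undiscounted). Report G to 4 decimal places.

G = 7.6547

t=0: π = [0.4167, 0.2500, 0.3333], E[r] = 2.4167, γ^t·E[r] = 2.416667, running G = 2.416667
t=1: π = [0.3542, 0.2361, 0.4097], E[r] = 2.4097, γ^t·E[r] = 1.686806, running G = 4.103472
t=2: π = [0.3385, 0.2402, 0.4213], E[r] = 2.3779, γ^t·E[r] = 1.165168, running G = 5.268640
t=3: π = [0.3346, 0.2418, 0.4236], E[r] = 2.3674, γ^t·E[r] = 0.812028, running G = 6.080668
t=4: π = [0.3337, 0.2423, 0.4241], E[r] = 2.3646, γ^t·E[r] = 0.567741, running G = 6.648409
t=5: π = [0.3334, 0.2424, 0.4242], E[r] = 2.3639, γ^t·E[r] = 0.397297, running G = 7.045707
t=6: π = [0.3334, 0.2424, 0.4242], E[r] = 2.3637, γ^t·E[r] = 0.278087, running G = 7.323793
t=7: π = [0.3333, 0.2424, 0.4242], E[r] = 2.3637, γ^t·E[r] = 0.194657, running G = 7.518450
t=8: π = [0.3333, 0.2424, 0.4242], E[r] = 2.3636, γ^t·E[r] = 0.136259, running G = 7.654709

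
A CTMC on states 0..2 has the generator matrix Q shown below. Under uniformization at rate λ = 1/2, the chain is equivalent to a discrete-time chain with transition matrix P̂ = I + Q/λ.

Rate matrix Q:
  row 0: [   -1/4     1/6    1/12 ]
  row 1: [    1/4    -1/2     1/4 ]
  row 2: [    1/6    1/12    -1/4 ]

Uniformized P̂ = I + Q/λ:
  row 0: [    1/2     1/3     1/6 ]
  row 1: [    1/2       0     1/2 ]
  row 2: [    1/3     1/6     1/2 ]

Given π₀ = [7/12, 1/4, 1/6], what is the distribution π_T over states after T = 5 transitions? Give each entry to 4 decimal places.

t=0: π = [0.5833, 0.2500, 0.1667]
t=1: π = [0.4722, 0.2222, 0.3056]
t=2: π = [0.4491, 0.2083, 0.3426]
t=3: π = [0.4429, 0.2068, 0.3503]
t=4: π = [0.4416, 0.2060, 0.3524]
t=5: π = [0.4413, 0.2059, 0.3528]

π = [0.4413, 0.2059, 0.3528]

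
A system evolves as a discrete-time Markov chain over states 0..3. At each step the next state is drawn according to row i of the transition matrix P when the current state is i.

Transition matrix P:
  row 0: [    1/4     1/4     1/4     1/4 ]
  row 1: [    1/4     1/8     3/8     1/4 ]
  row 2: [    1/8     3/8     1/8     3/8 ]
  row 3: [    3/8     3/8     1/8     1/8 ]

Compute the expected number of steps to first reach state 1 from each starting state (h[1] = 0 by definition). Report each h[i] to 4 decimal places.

First-step conditioning: h[1] = 0; for i ≠ 1, h[i] = 1 + Σ_k P[i][k]·h[k].
  h[0] = 1 + 1/4·h[0] + 1/4·h[2] + 1/4·h[3]
  h[2] = 1 + 1/8·h[0] + 1/8·h[2] + 3/8·h[3]
  h[3] = 1 + 3/8·h[0] + 1/8·h[2] + 1/8·h[3]
Solving the 3×3 linear system over states ≠ 1 gives exactly h = [82/25, 0, 72/25, 74/25] (h[1] = 0 is the target).

h = [3.2800, 0.0000, 2.8800, 2.9600]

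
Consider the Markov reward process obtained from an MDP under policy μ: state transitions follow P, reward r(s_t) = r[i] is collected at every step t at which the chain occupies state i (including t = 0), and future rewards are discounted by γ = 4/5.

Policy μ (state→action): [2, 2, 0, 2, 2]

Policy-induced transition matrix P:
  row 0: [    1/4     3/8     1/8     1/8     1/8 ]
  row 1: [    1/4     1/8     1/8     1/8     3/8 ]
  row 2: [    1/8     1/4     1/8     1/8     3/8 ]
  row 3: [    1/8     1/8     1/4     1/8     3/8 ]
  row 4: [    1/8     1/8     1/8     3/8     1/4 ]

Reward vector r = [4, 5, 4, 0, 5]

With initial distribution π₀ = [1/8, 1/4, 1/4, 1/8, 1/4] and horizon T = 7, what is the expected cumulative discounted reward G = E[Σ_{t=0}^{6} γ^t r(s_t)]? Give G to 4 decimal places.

t=0: π = [0.1250, 0.2500, 0.2500, 0.1250, 0.2500], E[r] = 4.0000, γ^t·E[r] = 4.000000, running G = 4.000000
t=1: π = [0.1719, 0.1875, 0.1406, 0.1875, 0.3125], E[r] = 3.7500, γ^t·E[r] = 3.000000, running G = 7.000000
t=2: π = [0.1699, 0.1855, 0.1484, 0.2031, 0.2930], E[r] = 3.6660, γ^t·E[r] = 2.346250, running G = 9.346250
t=3: π = [0.1694, 0.1860, 0.1504, 0.1982, 0.2959], E[r] = 3.6890, γ^t·E[r] = 1.888750, running G = 11.235000
t=4: π = [0.1694, 0.1862, 0.1498, 0.1990, 0.2957], E[r] = 3.6859, γ^t·E[r] = 1.509750, running G = 12.744750
t=5: π = [0.1694, 0.1861, 0.1499, 0.1989, 0.2957], E[r] = 3.6861, γ^t·E[r] = 1.207865, running G = 13.952615
t=6: π = [0.1694, 0.1861, 0.1499, 0.1989, 0.2957], E[r] = 3.6861, γ^t·E[r] = 0.966286, running G = 14.918901

G = 14.9189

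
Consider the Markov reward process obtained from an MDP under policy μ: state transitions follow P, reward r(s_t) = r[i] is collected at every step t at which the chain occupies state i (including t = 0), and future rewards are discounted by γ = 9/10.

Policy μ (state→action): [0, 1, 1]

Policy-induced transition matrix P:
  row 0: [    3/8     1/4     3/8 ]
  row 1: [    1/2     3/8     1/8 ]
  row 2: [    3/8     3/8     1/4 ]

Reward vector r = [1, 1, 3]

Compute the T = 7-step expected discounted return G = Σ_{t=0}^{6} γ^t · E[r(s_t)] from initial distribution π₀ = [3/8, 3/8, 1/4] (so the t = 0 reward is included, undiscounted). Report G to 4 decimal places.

t=0: π = [0.3750, 0.3750, 0.2500], E[r] = 1.5000, γ^t·E[r] = 1.500000, running G = 1.500000
t=1: π = [0.4219, 0.3281, 0.2500], E[r] = 1.5000, γ^t·E[r] = 1.350000, running G = 2.850000
t=2: π = [0.4160, 0.3223, 0.2617], E[r] = 1.5234, γ^t·E[r] = 1.233984, running G = 4.083984
t=3: π = [0.4153, 0.3230, 0.2617], E[r] = 1.5234, γ^t·E[r] = 1.110586, running G = 5.194570
t=4: π = [0.4154, 0.3231, 0.2615], E[r] = 1.5231, γ^t·E[r] = 0.999287, running G = 6.193857
t=5: π = [0.4154, 0.3231, 0.2615], E[r] = 1.5231, γ^t·E[r] = 0.899358, running G = 7.093216
t=6: π = [0.4154, 0.3231, 0.2615], E[r] = 1.5231, γ^t·E[r] = 0.809426, running G = 7.902641

G = 7.9026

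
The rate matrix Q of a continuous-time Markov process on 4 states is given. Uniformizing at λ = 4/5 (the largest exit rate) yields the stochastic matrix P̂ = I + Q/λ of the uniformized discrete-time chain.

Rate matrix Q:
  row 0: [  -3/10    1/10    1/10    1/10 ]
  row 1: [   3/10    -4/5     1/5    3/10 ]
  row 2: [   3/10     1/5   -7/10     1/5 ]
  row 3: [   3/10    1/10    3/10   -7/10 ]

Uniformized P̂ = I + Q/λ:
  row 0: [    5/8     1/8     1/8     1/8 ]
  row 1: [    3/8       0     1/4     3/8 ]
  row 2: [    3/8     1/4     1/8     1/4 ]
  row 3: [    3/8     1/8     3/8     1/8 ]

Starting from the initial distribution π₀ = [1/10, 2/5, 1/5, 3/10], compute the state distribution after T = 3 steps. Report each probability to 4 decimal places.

t=0: π = [0.1000, 0.4000, 0.2000, 0.3000]
t=1: π = [0.4000, 0.1000, 0.2500, 0.2500]
t=2: π = [0.4750, 0.1438, 0.2000, 0.1813]
t=3: π = [0.4938, 0.1320, 0.1883, 0.1859]

π = [0.4938, 0.1320, 0.1883, 0.1859]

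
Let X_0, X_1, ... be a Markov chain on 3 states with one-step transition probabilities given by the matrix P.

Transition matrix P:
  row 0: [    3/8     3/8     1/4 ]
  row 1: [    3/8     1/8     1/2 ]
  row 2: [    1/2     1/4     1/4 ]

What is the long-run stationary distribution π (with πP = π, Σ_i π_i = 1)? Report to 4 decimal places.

π = [0.4146, 0.2683, 0.3171]

Balance equations π_j = Σ_i π_i·P[i][j]:
  π_0 = 3/8·π_0 + 3/8·π_1 + 1/2·π_2
  π_1 = 3/8·π_0 + 1/8·π_1 + 1/4·π_2
  normalize: π_0 + π_1 + π_2 = 1
Solving the linear system gives exactly π = [17/41, 11/41, 13/41].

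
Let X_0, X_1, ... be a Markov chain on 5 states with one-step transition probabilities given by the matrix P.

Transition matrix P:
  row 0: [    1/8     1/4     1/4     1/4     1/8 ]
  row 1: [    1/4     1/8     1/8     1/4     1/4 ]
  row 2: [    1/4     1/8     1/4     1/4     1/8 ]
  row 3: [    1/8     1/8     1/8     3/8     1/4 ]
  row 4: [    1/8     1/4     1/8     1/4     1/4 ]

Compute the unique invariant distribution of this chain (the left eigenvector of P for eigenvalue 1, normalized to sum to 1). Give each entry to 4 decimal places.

Balance equations π_j = Σ_i π_i·P[i][j]:
  π_0 = 1/8·π_0 + 1/4·π_1 + 1/4·π_2 + 1/8·π_3 + 1/8·π_4
  π_1 = 1/4·π_0 + 1/8·π_1 + 1/8·π_2 + 1/8·π_3 + 1/4·π_4
  π_2 = 1/4·π_0 + 1/8·π_1 + 1/4·π_2 + 1/8·π_3 + 1/8·π_4
  π_3 = 1/4·π_0 + 1/4·π_1 + 1/4·π_2 + 3/8·π_3 + 1/4·π_4
  normalize: π_0 + π_1 + π_2 + π_3 + π_4 = 1
Solving the linear system gives exactly π = [83/496, 597/3472, 579/3472, 2/7, 723/3472].

π = [0.1673, 0.1719, 0.1668, 0.2857, 0.2082]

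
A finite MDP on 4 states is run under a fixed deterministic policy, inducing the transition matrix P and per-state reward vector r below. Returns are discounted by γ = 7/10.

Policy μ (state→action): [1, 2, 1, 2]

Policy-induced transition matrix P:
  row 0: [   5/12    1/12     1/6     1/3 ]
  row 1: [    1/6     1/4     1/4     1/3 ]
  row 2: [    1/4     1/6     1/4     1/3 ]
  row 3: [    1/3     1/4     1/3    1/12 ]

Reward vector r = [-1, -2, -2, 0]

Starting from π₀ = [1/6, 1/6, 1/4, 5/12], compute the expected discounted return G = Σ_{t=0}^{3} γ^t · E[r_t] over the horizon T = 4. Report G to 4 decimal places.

t=0: π = [0.1667, 0.1667, 0.2500, 0.4167], E[r] = -1.0000, γ^t·E[r] = -1.000000, running G = -1.000000
t=1: π = [0.2986, 0.2014, 0.2708, 0.2292], E[r] = -1.2431, γ^t·E[r] = -0.870139, running G = -1.870139
t=2: π = [0.3021, 0.1777, 0.2442, 0.2760], E[r] = -1.1458, γ^t·E[r] = -0.561458, running G = -2.431597
t=3: π = [0.3085, 0.1793, 0.2478, 0.2643], E[r] = -1.1628, γ^t·E[r] = -0.398843, running G = -2.830441

G = -2.8304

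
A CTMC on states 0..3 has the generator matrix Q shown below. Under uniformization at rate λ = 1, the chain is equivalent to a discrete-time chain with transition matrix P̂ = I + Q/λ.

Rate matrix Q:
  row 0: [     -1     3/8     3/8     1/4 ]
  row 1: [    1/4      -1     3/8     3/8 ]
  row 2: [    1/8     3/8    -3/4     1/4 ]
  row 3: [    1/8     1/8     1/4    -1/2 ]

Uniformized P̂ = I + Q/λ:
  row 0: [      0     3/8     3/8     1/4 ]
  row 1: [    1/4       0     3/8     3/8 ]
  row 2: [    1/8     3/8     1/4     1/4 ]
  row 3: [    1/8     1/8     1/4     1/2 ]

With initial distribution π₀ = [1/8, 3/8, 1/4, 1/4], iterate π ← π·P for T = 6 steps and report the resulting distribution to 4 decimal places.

t=0: π = [0.1250, 0.3750, 0.2500, 0.2500]
t=1: π = [0.1563, 0.1719, 0.3125, 0.3594]
t=2: π = [0.1270, 0.2207, 0.2910, 0.3613]
t=3: π = [0.1367, 0.2019, 0.2935, 0.3679]
t=4: π = [0.1331, 0.2073, 0.2923, 0.3672]
t=5: π = [0.1343, 0.2055, 0.2926, 0.3677]
t=6: π = [0.1339, 0.2060, 0.2925, 0.3676]

π = [0.1339, 0.2060, 0.2925, 0.3676]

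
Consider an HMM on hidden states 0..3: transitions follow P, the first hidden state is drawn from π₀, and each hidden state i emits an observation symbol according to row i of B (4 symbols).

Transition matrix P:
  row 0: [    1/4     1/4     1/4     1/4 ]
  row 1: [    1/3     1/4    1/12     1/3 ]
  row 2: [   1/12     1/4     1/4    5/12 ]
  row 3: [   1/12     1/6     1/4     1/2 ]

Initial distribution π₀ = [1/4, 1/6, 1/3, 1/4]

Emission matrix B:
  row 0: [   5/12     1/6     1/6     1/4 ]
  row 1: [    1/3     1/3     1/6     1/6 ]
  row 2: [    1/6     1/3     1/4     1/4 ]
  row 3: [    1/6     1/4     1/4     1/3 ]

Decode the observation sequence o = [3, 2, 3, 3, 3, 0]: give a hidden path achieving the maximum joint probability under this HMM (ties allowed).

path = [3, 3, 3, 3, 3, 3]

t=0: δ = [6.250e-02, 2.778e-02, 8.333e-02, 8.333e-02]  (obs o_0=3)
t=1: δ = [2.604e-03, 3.472e-03, 5.208e-03, 1.042e-02]  ψ = [0, 2, 2, 3]  (obs o_1=2)
t=2: δ = [2.894e-04, 2.894e-04, 6.510e-04, 1.736e-03]  ψ = [1, 3, 3, 3]  (obs o_2=3)
t=3: δ = [3.617e-05, 4.823e-05, 1.085e-04, 2.894e-04]  ψ = [3, 3, 3, 3]  (obs o_3=3)
t=4: δ = [6.028e-06, 8.038e-06, 1.808e-05, 4.823e-05]  ψ = [3, 3, 3, 3]  (obs o_4=3)
t=5: δ = [1.674e-06, 2.679e-06, 2.009e-06, 4.019e-06]  ψ = [3, 3, 3, 3]  (obs o_5=0)
backtrack: best end state = 3; path = [3, 3, 3, 3, 3, 3]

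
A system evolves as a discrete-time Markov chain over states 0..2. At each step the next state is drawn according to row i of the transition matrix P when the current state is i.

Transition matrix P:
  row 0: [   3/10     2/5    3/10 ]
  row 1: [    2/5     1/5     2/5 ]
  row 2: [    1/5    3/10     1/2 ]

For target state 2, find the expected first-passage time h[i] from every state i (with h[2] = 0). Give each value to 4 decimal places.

h = [3.0000, 2.7500, 0.0000]

First-step conditioning: h[2] = 0; for i ≠ 2, h[i] = 1 + Σ_k P[i][k]·h[k].
  h[0] = 1 + 3/10·h[0] + 2/5·h[1]
  h[1] = 1 + 2/5·h[0] + 1/5·h[1]
Solving the 2×2 linear system over states ≠ 2 gives exactly h = [3, 11/4, 0] (h[2] = 0 is the target).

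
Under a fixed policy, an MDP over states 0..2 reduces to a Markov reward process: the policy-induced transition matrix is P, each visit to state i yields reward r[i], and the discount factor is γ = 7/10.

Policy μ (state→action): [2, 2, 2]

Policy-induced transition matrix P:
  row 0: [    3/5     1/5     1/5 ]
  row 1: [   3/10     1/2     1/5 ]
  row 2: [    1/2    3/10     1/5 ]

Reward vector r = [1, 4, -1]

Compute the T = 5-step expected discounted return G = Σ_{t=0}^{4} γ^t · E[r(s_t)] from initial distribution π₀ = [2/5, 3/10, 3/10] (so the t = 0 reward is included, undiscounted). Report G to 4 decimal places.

t=0: π = [0.4000, 0.3000, 0.3000], E[r] = 1.3000, γ^t·E[r] = 1.300000, running G = 1.300000
t=1: π = [0.4800, 0.3200, 0.2000], E[r] = 1.5600, γ^t·E[r] = 1.092000, running G = 2.392000
t=2: π = [0.4840, 0.3160, 0.2000], E[r] = 1.5480, γ^t·E[r] = 0.758520, running G = 3.150520
t=3: π = [0.4852, 0.3148, 0.2000], E[r] = 1.5444, γ^t·E[r] = 0.529729, running G = 3.680249
t=4: π = [0.4856, 0.3144, 0.2000], E[r] = 1.5433, γ^t·E[r] = 0.370551, running G = 4.050800

G = 4.0508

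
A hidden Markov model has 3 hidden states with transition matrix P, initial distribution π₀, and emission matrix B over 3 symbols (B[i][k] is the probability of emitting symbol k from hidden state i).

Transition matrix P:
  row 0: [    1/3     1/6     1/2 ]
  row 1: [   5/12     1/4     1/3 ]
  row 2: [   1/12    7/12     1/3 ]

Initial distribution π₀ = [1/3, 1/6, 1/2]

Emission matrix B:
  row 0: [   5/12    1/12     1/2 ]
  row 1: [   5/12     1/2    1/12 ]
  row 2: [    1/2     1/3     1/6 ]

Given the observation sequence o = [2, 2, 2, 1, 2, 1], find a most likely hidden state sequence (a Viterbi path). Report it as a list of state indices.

path = [0, 0, 2, 1, 0, 2]

t=0: δ = [1.667e-01, 1.389e-02, 8.333e-02]  (obs o_0=2)
t=1: δ = [2.778e-02, 4.051e-03, 1.389e-02]  ψ = [0, 2, 0]  (obs o_1=2)
t=2: δ = [4.630e-03, 6.752e-04, 2.315e-03]  ψ = [0, 2, 0]  (obs o_2=2)
t=3: δ = [1.286e-04, 6.752e-04, 7.716e-04]  ψ = [0, 2, 0]  (obs o_3=1)
t=4: δ = [1.407e-04, 3.751e-05, 4.287e-05]  ψ = [1, 2, 2]  (obs o_4=2)
t=5: δ = [3.907e-06, 1.250e-05, 2.344e-05]  ψ = [0, 2, 0]  (obs o_5=1)
backtrack: best end state = 2; path = [0, 0, 2, 1, 0, 2]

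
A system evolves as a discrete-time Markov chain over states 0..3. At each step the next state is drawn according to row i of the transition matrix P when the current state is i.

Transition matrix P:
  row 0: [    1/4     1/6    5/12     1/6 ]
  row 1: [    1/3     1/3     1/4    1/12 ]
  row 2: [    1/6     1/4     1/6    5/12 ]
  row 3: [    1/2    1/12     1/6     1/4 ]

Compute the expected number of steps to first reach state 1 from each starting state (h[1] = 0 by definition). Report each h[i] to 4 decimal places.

h = [5.9318, 0.0000, 5.6591, 6.5455]

First-step conditioning: h[1] = 0; for i ≠ 1, h[i] = 1 + Σ_k P[i][k]·h[k].
  h[0] = 1 + 1/4·h[0] + 5/12·h[2] + 1/6·h[3]
  h[2] = 1 + 1/6·h[0] + 1/6·h[2] + 5/12·h[3]
  h[3] = 1 + 1/2·h[0] + 1/6·h[2] + 1/4·h[3]
Solving the 3×3 linear system over states ≠ 1 gives exactly h = [261/44, 0, 249/44, 72/11] (h[1] = 0 is the target).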